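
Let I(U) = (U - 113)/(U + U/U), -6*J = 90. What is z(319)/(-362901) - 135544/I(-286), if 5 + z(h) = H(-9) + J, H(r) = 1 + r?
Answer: -35135037932/362901 ≈ -96817.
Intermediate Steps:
J = -15 (J = -⅙*90 = -15)
z(h) = -28 (z(h) = -5 + ((1 - 9) - 15) = -5 + (-8 - 15) = -5 - 23 = -28)
I(U) = (-113 + U)/(1 + U) (I(U) = (-113 + U)/(U + 1) = (-113 + U)/(1 + U))
z(319)/(-362901) - 135544/I(-286) = -28/(-362901) - 135544*(1 - 286)/(-113 - 286) = -28*(-1/362901) - 135544/(-399/(-285)) = 4/51843 - 135544/((-1/285*(-399))) = 4/51843 - 135544/7/5 = 4/51843 - 135544*5/7 = 4/51843 - 677720/7 = -35135037932/362901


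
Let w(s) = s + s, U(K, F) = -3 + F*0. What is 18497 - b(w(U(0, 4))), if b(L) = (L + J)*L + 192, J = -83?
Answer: 17771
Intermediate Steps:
U(K, F) = -3 (U(K, F) = -3 + 0 = -3)
w(s) = 2*s
b(L) = 192 + L*(-83 + L) (b(L) = (L - 83)*L + 192 = (-83 + L)*L + 192 = L*(-83 + L) + 192 = 192 + L*(-83 + L))
18497 - b(w(U(0, 4))) = 18497 - (192 + (2*(-3))**2 - 166*(-3)) = 18497 - (192 + (-6)**2 - 83*(-6)) = 18497 - (192 + 36 + 498) = 18497 - 1*726 = 18497 - 726 = 17771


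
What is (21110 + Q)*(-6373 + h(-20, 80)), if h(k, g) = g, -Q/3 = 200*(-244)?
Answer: -1054140430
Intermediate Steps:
Q = 146400 (Q = -600*(-244) = -3*(-48800) = 146400)
(21110 + Q)*(-6373 + h(-20, 80)) = (21110 + 146400)*(-6373 + 80) = 167510*(-6293) = -1054140430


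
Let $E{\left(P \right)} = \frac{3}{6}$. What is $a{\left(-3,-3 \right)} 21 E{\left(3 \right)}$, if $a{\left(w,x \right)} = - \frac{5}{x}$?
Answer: $\frac{35}{2} \approx 17.5$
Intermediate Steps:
$E{\left(P \right)} = \frac{1}{2}$ ($E{\left(P \right)} = 3 \cdot \frac{1}{6} = \frac{1}{2}$)
$a{\left(-3,-3 \right)} 21 E{\left(3 \right)} = - \frac{5}{-3} \cdot 21 \cdot \frac{1}{2} = \left(-5\right) \left(- \frac{1}{3}\right) 21 \cdot \frac{1}{2} = \frac{5}{3} \cdot 21 \cdot \frac{1}{2} = 35 \cdot \frac{1}{2} = \frac{35}{2}$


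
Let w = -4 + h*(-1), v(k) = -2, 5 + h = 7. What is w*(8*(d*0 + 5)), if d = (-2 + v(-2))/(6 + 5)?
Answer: -240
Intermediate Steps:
h = 2 (h = -5 + 7 = 2)
d = -4/11 (d = (-2 - 2)/(6 + 5) = -4/11 ≈ -0.36364)
w = -6 (w = -4 + 2*(-1) = -4 - 2 = -6)
w*(8*(d*0 + 5)) = -48*(-4/11*0 + 5) = -48*(0 + 5) = -48*5 = -6*40 = -240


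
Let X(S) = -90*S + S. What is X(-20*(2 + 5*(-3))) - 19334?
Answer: -42474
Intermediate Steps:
X(S) = -89*S
X(-20*(2 + 5*(-3))) - 19334 = -(-1780)*(2 + 5*(-3)) - 19334 = -(-1780)*(2 - 15) - 19334 = -(-1780)*(-13) - 19334 = -89*260 - 19334 = -23140 - 19334 = -42474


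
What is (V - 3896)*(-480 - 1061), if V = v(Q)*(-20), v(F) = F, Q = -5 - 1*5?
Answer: 5695536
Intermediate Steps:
Q = -10 (Q = -5 - 5 = -10)
V = 200 (V = -10*(-20) = 200)
(V - 3896)*(-480 - 1061) = (200 - 3896)*(-480 - 1061) = -3696*(-1541) = 5695536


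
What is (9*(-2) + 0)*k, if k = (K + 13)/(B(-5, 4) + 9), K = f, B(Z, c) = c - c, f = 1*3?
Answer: -32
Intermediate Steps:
f = 3
B(Z, c) = 0
K = 3
k = 16/9 (k = (3 + 13)/(0 + 9) = 16/9 ≈ 1.7778)
(9*(-2) + 0)*k = (9*(-2) + 0)*(16/9) = (-18 + 0)*(16/9) = -18*16/9 = -32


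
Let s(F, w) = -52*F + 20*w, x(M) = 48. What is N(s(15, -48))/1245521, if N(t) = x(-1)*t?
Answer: -2880/42949 ≈ -0.067056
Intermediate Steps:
N(t) = 48*t
N(s(15, -48))/1245521 = (48*(-52*15 + 20*(-48)))/1245521 = (48*(-780 - 960))*(1/1245521) = (48*(-1740))*(1/1245521) = -83520*1/1245521 = -2880/42949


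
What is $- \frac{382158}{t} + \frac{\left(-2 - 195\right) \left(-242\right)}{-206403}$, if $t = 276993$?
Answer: $- \frac{3410515628}{2117488377} \approx -1.6106$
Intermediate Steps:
$- \frac{382158}{t} + \frac{\left(-2 - 195\right) \left(-242\right)}{-206403} = - \frac{382158}{276993} + \frac{\left(-2 - 195\right) \left(-242\right)}{-206403} = \left(-382158\right) \frac{1}{276993} + \left(-197\right) \left(-242\right) \left(- \frac{1}{206403}\right) = - \frac{14154}{10259} + 47674 \left(- \frac{1}{206403}\right) = - \frac{14154}{10259} - \frac{47674}{206403} = - \frac{3410515628}{2117488377}$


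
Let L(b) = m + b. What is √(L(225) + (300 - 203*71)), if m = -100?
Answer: 2*I*√3497 ≈ 118.27*I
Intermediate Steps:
L(b) = -100 + b
√(L(225) + (300 - 203*71)) = √((-100 + 225) + (300 - 203*71)) = √(125 + (300 - 14413)) = √(125 - 14113) = √(-13988) = 2*I*√3497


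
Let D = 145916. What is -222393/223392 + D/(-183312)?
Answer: -1528411931/853134048 ≈ -1.7915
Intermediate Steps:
-222393/223392 + D/(-183312) = -222393/223392 + 145916/(-183312) = -222393*1/223392 + 145916*(-1/183312) = -74131/74464 - 36479/45828 = -1528411931/853134048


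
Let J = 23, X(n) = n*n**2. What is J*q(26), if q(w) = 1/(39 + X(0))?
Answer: 23/39 ≈ 0.58974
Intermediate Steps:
X(n) = n**3
q(w) = 1/39 (q(w) = 1/(39 + 0**3) = 1/(39 + 0) = 1/39)
J*q(26) = 23*(1/39) = 23/39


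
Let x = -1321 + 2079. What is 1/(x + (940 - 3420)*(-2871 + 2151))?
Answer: 1/1786358 ≈ 5.5980e-7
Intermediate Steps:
x = 758
1/(x + (940 - 3420)*(-2871 + 2151)) = 1/(758 + (940 - 3420)*(-2871 + 2151)) = 1/(758 - 2480*(-720)) = 1/(758 + 1785600) = 1/1786358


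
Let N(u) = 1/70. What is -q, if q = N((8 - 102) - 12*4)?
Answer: -1/70 ≈ -0.014286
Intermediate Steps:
N(u) = 1/70
q = 1/70 ≈ 0.014286
-q = -1*1/70 = -1/70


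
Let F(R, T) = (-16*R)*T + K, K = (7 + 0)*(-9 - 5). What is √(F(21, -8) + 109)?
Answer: √2699 ≈ 51.952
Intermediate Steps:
K = -98 (K = 7*(-14) = -98)
F(R, T) = -98 - 16*R*T (F(R, T) = (-16*R)*T - 98 = -16*R*T - 98 = -98 - 16*R*T)
√(F(21, -8) + 109) = √((-98 - 16*21*(-8)) + 109) = √((-98 + 2688) + 109) = √(2590 + 109) = √2699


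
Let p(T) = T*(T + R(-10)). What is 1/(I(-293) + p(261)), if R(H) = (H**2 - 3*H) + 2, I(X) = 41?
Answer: 1/102614 ≈ 9.7453e-6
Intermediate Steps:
R(H) = 2 + H**2 - 3*H
p(T) = T*(132 + T) (p(T) = T*(T + (2 + (-10)**2 - 3*(-10))) = T*(T + (2 + 100 + 30)) = T*(T + 132) = T*(132 + T))
1/(I(-293) + p(261)) = 1/(41 + 261*(132 + 261)) = 1/(41 + 261*393) = 1/(41 + 102573) = 1/102614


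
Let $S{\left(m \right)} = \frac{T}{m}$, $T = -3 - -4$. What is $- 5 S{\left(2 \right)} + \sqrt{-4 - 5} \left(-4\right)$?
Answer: $- \frac{5}{2} - 12 i \approx -2.5 - 12.0 i$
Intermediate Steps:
$T = 1$ ($T = -3 + 4 = 1$)
$S{\left(m \right)} = \frac{1}{m}$ ($S{\left(m \right)} = 1 \frac{1}{m} = \frac{1}{m}$)
$- 5 S{\left(2 \right)} + \sqrt{-4 - 5} \left(-4\right) = - \frac{5}{2} + \sqrt{-4 - 5} \left(-4\right) = \left(-5\right) \frac{1}{2} + \sqrt{-9} \left(-4\right) = - \frac{5}{2} + 3 i \left(-4\right) = - \frac{5}{2} - 12 i$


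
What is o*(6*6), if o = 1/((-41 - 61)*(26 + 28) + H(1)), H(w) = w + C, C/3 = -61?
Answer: -18/2845 ≈ -0.0063269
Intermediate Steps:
C = -183 (C = 3*(-61) = -183)
H(w) = -183 + w (H(w) = w - 183 = -183 + w)
o = -1/5690 (o = 1/((-41 - 61)*(26 + 28) + (-183 + 1)) = 1/(-102*54 - 182) = 1/(-5508 - 182) = 1/(-5690) = -1/5690 ≈ -0.00017575)
o*(6*6) = -3*6/2845 = -1/5690*36 = -18/2845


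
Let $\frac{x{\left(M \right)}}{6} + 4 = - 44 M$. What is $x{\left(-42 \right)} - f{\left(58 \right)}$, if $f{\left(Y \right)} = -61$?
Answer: $11125$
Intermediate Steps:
$x{\left(M \right)} = -24 - 264 M$ ($x{\left(M \right)} = -24 + 6 \left(- 44 M\right) = -24 - 264 M$)
$x{\left(-42 \right)} - f{\left(58 \right)} = \left(-24 - -11088\right) - -61 = \left(-24 + 11088\right) + 61 = 11064 + 61 = 11125$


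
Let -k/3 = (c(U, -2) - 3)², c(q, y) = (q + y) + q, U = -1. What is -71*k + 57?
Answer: 10494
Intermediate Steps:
c(q, y) = y + 2*q
k = -147 (k = -3*((-2 + 2*(-1)) - 3)² = -3*((-2 - 2) - 3)² = -3*(-4 - 3)² = -3*(-7)² = -3*49 = -147)
-71*k + 57 = -71*(-147) + 57 = 10437 + 57 = 10494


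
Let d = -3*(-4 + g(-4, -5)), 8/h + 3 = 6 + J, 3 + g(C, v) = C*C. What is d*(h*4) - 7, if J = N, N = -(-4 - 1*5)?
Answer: -79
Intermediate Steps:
N = 9 (N = -(-4 - 5) = -1*(-9) = 9)
g(C, v) = -3 + C² (g(C, v) = -3 + C*C = -3 + C²)
J = 9
h = ⅔ (h = 8/(-3 + (6 + 9)) = 8/(-3 + 15) = 8/12 = 8*(1/12) = ⅔ ≈ 0.66667)
d = -27 (d = -3*(-4 + (-3 + (-4)²)) = -3*(-4 + (-3 + 16)) = -3*(-4 + 13) = -3*9 = -27)
d*(h*4) - 7 = -18*4 - 7 = -27*8/3 - 7 = -72 - 7 = -79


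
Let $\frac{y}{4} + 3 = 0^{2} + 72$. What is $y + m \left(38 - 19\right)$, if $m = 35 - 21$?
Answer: $542$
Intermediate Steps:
$y = 276$ ($y = -12 + 4 \left(0^{2} + 72\right) = -12 + 4 \left(0 + 72\right) = -12 + 4 \cdot 72 = -12 + 288 = 276$)
$m = 14$
$y + m \left(38 - 19\right) = 276 + 14 \left(38 - 19\right) = 276 + 14 \cdot 19 = 276 + 266 = 542$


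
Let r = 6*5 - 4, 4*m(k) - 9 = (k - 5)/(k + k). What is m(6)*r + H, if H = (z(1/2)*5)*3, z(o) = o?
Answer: 1597/24 ≈ 66.542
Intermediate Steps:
H = 15/2 (H = (5/2)*3 = 15/2 ≈ 7.5000)
m(k) = 9/4 + (-5 + k)/(8*k) (m(k) = 9/4 + ((k - 5)/(k + k))/4 = 9/4 + ((-5 + k)/((2*k)))/4 = 9/4 + ((-5 + k)*(1/(2*k)))/4 = 9/4 + ((-5 + k)/(2*k))/4 = 9/4 + (-5 + k)/(8*k))
r = 26 (r = 30 - 4 = 26)
m(6)*r + H = ((1/8)*(-5 + 19*6)/6)*26 + 15/2 = ((1/8)*(1/6)*(-5 + 114))*26 + 15/2 = ((1/8)*(1/6)*109)*26 + 15/2 = (109/48)*26 + 15/2 = 1417/24 + 15/2 = 1597/24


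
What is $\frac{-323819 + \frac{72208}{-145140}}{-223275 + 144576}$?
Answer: $\frac{11749790467}{2855593215} \approx 4.1147$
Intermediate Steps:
$\frac{-323819 + \frac{72208}{-145140}}{-223275 + 144576} = \frac{-323819 + 72208 \left(- \frac{1}{145140}\right)}{-78699} = \left(-323819 - \frac{18052}{36285}\right) \left(- \frac{1}{78699}\right) = \left(- \frac{11749790467}{36285}\right) \left(- \frac{1}{78699}\right) = \frac{11749790467}{2855593215}$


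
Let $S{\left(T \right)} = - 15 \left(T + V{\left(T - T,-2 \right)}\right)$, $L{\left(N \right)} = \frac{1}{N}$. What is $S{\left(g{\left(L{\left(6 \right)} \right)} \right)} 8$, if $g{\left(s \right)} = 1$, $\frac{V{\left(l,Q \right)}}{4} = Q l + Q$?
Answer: $840$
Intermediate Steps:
$V{\left(l,Q \right)} = 4 Q + 4 Q l$ ($V{\left(l,Q \right)} = 4 \left(Q l + Q\right) = 4 \left(Q + Q l\right) = 4 Q + 4 Q l$)
$S{\left(T \right)} = 120 - 15 T$ ($S{\left(T \right)} = - 15 \left(T + 4 \left(-2\right) \left(1 + \left(T - T\right)\right)\right) = - 15 \left(T + 4 \left(-2\right) \left(1 + 0\right)\right) = - 15 \left(T + 4 \left(-2\right) 1\right) = - 15 \left(T - 8\right) = - 15 \left(-8 + T\right) = 120 - 15 T$)
$S{\left(g{\left(L{\left(6 \right)} \right)} \right)} 8 = \left(120 - 15\right) 8 = 105 \cdot 8 = 840$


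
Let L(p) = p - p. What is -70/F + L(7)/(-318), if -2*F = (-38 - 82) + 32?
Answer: -35/22 ≈ -1.5909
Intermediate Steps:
L(p) = 0
F = 44 (F = -((-38 - 82) + 32)/2 = -(-120 + 32)/2 = -½*(-88) = 44)
-70/F + L(7)/(-318) = -70/44 + 0/(-318) = -70*1/44 + 0*(-1/318) = -35/22 + 0 = -35/22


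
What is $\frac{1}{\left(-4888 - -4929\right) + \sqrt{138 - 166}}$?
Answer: $\frac{41}{1709} - \frac{2 i \sqrt{7}}{1709} \approx 0.023991 - 0.0030963 i$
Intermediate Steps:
$\frac{1}{\left(-4888 - -4929\right) + \sqrt{138 - 166}} = \frac{1}{\left(-4888 + 4929\right) + \sqrt{-28}} = \frac{1}{41 + 2 i \sqrt{7}}$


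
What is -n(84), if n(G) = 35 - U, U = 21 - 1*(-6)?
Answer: -8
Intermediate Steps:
U = 27 (U = 21 + 6 = 27)
n(G) = 8 (n(G) = 35 - 1*27 = 35 - 27 = 8)
-n(84) = -1*8 = -8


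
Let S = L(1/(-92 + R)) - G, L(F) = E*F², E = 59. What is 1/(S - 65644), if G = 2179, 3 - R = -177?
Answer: -7744/525221253 ≈ -1.4744e-5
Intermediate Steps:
R = 180 (R = 3 - 1*(-177) = 3 + 177 = 180)
L(F) = 59*F²
S = -16874117/7744 (S = 59*(1/(-92 + 180))² - 1*2179 = 59*(1/88)² - 2179 = 59*(1/7744) - 2179 = 59/7744 - 2179 = -16874117/7744 ≈ -2179.0)
1/(S - 65644) = 1/(-16874117/7744 - 65644) = 1/(-525221253/7744) = -7744/525221253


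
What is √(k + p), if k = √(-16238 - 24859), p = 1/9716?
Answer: √(2429 + 23600164*I*√41097)/4858 ≈ 10.068 + 10.068*I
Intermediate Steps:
p = 1/9716 ≈ 0.00010292
k = I*√41097 (k = √(-41097) = I*√41097 ≈ 202.72*I)
√(k + p) = √(I*√41097 + 1/9716) = √(1/9716 + I*√41097)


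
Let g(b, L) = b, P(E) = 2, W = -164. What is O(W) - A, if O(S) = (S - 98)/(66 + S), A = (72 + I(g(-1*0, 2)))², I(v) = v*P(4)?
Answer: -253885/49 ≈ -5181.3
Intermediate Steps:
I(v) = 2*v (I(v) = v*2 = 2*v)
A = 5184 (A = (72 + 2*(-1*0))² = (72 + 2*0)² = (72 + 0)² = 72² = 5184)
O(S) = (-98 + S)/(66 + S)
O(W) - A = (-98 - 164)/(66 - 164) - 1*5184 = -262/(-98) - 5184 = -1/98*(-262) - 5184 = 131/49 - 5184 = -253885/49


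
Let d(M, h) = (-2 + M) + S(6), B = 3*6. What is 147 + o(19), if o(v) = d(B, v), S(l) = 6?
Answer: 169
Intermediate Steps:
B = 18
d(M, h) = 4 + M (d(M, h) = (-2 + M) + 6 = 4 + M)
o(v) = 22 (o(v) = 4 + 18 = 22)
147 + o(19) = 147 + 22 = 169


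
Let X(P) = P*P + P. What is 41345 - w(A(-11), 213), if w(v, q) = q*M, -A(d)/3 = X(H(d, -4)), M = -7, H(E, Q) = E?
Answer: 42836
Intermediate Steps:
X(P) = P + P² (X(P) = P² + P = P + P²)
A(d) = -3*d*(1 + d)
w(v, q) = -7*q (w(v, q) = q*(-7) = -7*q)
41345 - w(A(-11), 213) = 41345 - (-7)*213 = 41345 - 1*(-1491) = 41345 + 1491 = 42836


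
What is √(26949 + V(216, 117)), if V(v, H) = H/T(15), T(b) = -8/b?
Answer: √427674/4 ≈ 163.49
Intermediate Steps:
V(v, H) = -15*H/8 (V(v, H) = H/((-8/15)) = H/((-8*1/15)) = H/(-8/15) = H*(-15/8) = -15*H/8)
√(26949 + V(216, 117)) = √(26949 - 15/8*117) = √(26949 - 1755/8) = √(213837/8) = √427674/4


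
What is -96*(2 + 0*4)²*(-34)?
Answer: 13056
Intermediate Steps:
-96*(2 + 0*4)²*(-34) = -96*(2 + 0)²*(-34) = -96*2²*(-34) = -96*4*(-34) = -384*(-34) = 13056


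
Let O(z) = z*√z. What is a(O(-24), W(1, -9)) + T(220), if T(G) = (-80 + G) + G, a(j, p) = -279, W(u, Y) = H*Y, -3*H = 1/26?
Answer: 81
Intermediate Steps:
O(z) = z^(3/2)
H = -1/78 (H = -⅓/26 = -⅓*1/26 = -1/78 ≈ -0.012821)
W(u, Y) = -Y/78
T(G) = -80 + 2*G
a(O(-24), W(1, -9)) + T(220) = -279 + (-80 + 2*220) = -279 + (-80 + 440) = -279 + 360 = 81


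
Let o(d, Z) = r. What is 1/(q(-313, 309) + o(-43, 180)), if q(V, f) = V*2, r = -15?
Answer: -1/641 ≈ -0.0015601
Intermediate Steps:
q(V, f) = 2*V
o(d, Z) = -15
1/(q(-313, 309) + o(-43, 180)) = 1/(2*(-313) - 15) = 1/(-626 - 15) = 1/(-641) = -1/641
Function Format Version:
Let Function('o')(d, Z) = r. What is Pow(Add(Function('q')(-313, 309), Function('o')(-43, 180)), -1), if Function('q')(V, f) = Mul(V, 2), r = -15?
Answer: Rational(-1, 641) ≈ -0.0015601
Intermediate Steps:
Function('q')(V, f) = Mul(2, V)
Function('o')(d, Z) = -15
Pow(Add(Function('q')(-313, 309), Function('o')(-43, 180)), -1) = Pow(Add(Mul(2, -313), -15), -1) = Pow(Add(-626, -15), -1) = Pow(-641, -1) = Rational(-1, 641)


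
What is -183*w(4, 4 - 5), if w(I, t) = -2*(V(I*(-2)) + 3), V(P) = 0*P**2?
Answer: 1098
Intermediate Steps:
V(P) = 0
w(I, t) = -6 (w(I, t) = -2*(0 + 3) = -2*3 = -6)
-183*w(4, 4 - 5) = -183*(-6) = 1098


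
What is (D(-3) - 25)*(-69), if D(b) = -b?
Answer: 1518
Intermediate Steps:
(D(-3) - 25)*(-69) = (-1*(-3) - 25)*(-69) = (3 - 25)*(-69) = -22*(-69) = 1518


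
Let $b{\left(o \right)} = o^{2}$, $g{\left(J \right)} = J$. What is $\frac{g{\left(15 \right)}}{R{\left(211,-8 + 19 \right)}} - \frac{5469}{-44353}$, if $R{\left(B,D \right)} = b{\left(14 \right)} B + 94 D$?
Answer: $\frac{15499747}{125341578} \approx 0.12366$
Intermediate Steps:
$R{\left(B,D \right)} = 94 D + 196 B$ ($R{\left(B,D \right)} = 14^{2} B + 94 D = 196 B + 94 D = 94 D + 196 B$)
$\frac{g{\left(15 \right)}}{R{\left(211,-8 + 19 \right)}} - \frac{5469}{-44353} = \frac{15}{94 \left(-8 + 19\right) + 196 \cdot 211} - \frac{5469}{-44353} = \frac{15}{94 \cdot 11 + 41356} - - \frac{5469}{44353} = \frac{15}{1034 + 41356} + \frac{5469}{44353} = \frac{15}{42390} + \frac{5469}{44353} = 15 \cdot \frac{1}{42390} + \frac{5469}{44353} = \frac{1}{2826} + \frac{5469}{44353} = \frac{15499747}{125341578}$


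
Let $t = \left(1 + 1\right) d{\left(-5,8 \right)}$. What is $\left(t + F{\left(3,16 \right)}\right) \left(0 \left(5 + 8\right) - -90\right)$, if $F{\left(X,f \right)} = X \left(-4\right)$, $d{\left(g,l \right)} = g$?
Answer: $-1980$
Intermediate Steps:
$F{\left(X,f \right)} = - 4 X$
$t = -10$ ($t = \left(1 + 1\right) \left(-5\right) = 2 \left(-5\right) = -10$)
$\left(t + F{\left(3,16 \right)}\right) \left(0 \left(5 + 8\right) - -90\right) = \left(-10 - 12\right) \left(0 \left(5 + 8\right) - -90\right) = \left(-10 - 12\right) \left(0 \cdot 13 + 90\right) = - 22 \left(0 + 90\right) = \left(-22\right) 90 = -1980$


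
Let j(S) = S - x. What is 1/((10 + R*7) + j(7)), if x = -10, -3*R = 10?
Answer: 3/11 ≈ 0.27273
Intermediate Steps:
R = -10/3 (R = -⅓*10 = -10/3 ≈ -3.3333)
j(S) = 10 + S (j(S) = S - 1*(-10) = S + 10 = 10 + S)
1/((10 + R*7) + j(7)) = 1/((10 - 10/3*7) + (10 + 7)) = 1/((10 - 70/3) + 17) = 1/(-40/3 + 17) = 1/(11/3) = 3/11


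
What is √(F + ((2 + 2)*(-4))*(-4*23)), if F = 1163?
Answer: √2635 ≈ 51.332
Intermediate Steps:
√(F + ((2 + 2)*(-4))*(-4*23)) = √(1163 + ((2 + 2)*(-4))*(-4*23)) = √(1163 + (4*(-4))*(-92)) = √(1163 - 16*(-92)) = √(1163 + 1472) = √2635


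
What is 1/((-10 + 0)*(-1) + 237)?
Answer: 1/247 ≈ 0.0040486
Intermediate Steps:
1/((-10 + 0)*(-1) + 237) = 1/(-10*(-1) + 237) = 1/(10 + 237) = 1/247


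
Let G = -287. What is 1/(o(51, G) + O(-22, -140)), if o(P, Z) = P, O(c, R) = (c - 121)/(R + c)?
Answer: 162/8405 ≈ 0.019274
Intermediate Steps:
O(c, R) = (-121 + c)/(R + c)
1/(o(51, G) + O(-22, -140)) = 1/(51 + (-121 - 22)/(-140 - 22)) = 1/(51 - 143/(-162)) = 1/(51 - 1/162*(-143)) = 1/(51 + 143/162) = 1/(8405/162) = 162/8405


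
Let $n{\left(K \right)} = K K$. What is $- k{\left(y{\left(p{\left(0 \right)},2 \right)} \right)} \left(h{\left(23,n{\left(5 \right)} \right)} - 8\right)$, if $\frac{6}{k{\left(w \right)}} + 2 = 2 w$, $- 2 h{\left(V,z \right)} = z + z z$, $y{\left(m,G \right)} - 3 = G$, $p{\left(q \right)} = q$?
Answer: $\frac{999}{4} \approx 249.75$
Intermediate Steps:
$n{\left(K \right)} = K^{2}$
$y{\left(m,G \right)} = 3 + G$
$h{\left(V,z \right)} = - \frac{z}{2} - \frac{z^{2}}{2}$ ($h{\left(V,z \right)} = - \frac{z + z z}{2} = - \frac{z + z^{2}}{2} = - \frac{z}{2} - \frac{z^{2}}{2}$)
$k{\left(w \right)} = \frac{6}{-2 + 2 w}$
$- k{\left(y{\left(p{\left(0 \right)},2 \right)} \right)} \left(h{\left(23,n{\left(5 \right)} \right)} - 8\right) = - \frac{3}{-1 + \left(3 + 2\right)} \left(- \frac{5^{2} \left(1 + 5^{2}\right)}{2} - 8\right) = - \frac{3}{-1 + 5} \left(\left(- \frac{1}{2}\right) 25 \left(1 + 25\right) - 8\right) = - \frac{3}{4} \left(\left(- \frac{1}{2}\right) 25 \cdot 26 - 8\right) = - 3 \cdot \frac{1}{4} \left(-325 - 8\right) = - \frac{3 \left(-333\right)}{4} = \left(-1\right) \left(- \frac{999}{4}\right) = \frac{999}{4}$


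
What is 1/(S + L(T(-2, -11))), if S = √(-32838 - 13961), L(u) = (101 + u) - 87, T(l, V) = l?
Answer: 12/46943 - I*√46799/46943 ≈ 0.00025563 - 0.0046084*I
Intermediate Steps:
L(u) = 14 + u
S = I*√46799 (S = √(-46799) = I*√46799 ≈ 216.33*I)
1/(S + L(T(-2, -11))) = 1/(I*√46799 + (14 - 2)) = 1/(I*√46799 + 12) = 1/(12 + I*√46799)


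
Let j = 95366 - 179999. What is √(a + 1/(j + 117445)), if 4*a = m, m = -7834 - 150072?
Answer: I*√10625369828151/16406 ≈ 198.69*I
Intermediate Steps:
j = -84633
m = -157906
a = -78953/2 (a = (¼)*(-157906) = -78953/2 ≈ -39477.)
√(a + 1/(j + 117445)) = √(-78953/2 + 1/(-84633 + 117445)) = √(-78953/2 + 1/32812) = √(-1295302917/32812) = I*√10625369828151/16406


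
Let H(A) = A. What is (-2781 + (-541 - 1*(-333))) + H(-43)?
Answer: -3032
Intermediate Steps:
(-2781 + (-541 - 1*(-333))) + H(-43) = (-2781 + (-541 - 1*(-333))) - 43 = (-2781 + (-541 + 333)) - 43 = (-2781 - 208) - 43 = -2989 - 43 = -3032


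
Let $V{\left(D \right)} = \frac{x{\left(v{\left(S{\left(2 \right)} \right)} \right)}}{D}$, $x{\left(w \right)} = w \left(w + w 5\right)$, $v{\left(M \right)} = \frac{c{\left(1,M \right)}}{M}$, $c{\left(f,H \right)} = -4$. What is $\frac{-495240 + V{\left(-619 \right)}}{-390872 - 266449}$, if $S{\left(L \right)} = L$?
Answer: $\frac{102184528}{135627233} \approx 0.75342$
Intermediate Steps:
$v{\left(M \right)} = - \frac{4}{M}$
$x{\left(w \right)} = 6 w^{2}$ ($x{\left(w \right)} = w \left(w + 5 w\right) = w 6 w = 6 w^{2}$)
$V{\left(D \right)} = \frac{24}{D}$ ($V{\left(D \right)} = \frac{6 \left(- \frac{4}{2}\right)^{2}}{D} = \frac{6 \left(\left(-4\right) \frac{1}{2}\right)^{2}}{D} = \frac{6 \left(-2\right)^{2}}{D} = \frac{6 \cdot 4}{D} = \frac{24}{D}$)
$\frac{-495240 + V{\left(-619 \right)}}{-390872 - 266449} = \frac{-495240 + \frac{24}{-619}}{-390872 - 266449} = \frac{-495240 + 24 \left(- \frac{1}{619}\right)}{-657321} = \left(-495240 - \frac{24}{619}\right) \left(- \frac{1}{657321}\right) = \left(- \frac{306553584}{619}\right) \left(- \frac{1}{657321}\right) = \frac{102184528}{135627233}$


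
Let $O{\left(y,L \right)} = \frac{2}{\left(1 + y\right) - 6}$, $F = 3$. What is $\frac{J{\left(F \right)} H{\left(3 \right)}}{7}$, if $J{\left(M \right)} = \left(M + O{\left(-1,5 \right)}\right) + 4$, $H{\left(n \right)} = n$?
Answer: $\frac{20}{7} \approx 2.8571$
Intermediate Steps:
$O{\left(y,L \right)} = \frac{2}{-5 + y}$ ($O{\left(y,L \right)} = \frac{2}{\left(1 + y\right) - 6} = \frac{2}{-5 + y}$)
$J{\left(M \right)} = \frac{11}{3} + M$ ($J{\left(M \right)} = \left(M + \frac{2}{-5 - 1}\right) + 4 = \left(M + \frac{2}{-6}\right) + 4 = \left(M + 2 \left(- \frac{1}{6}\right)\right) + 4 = \left(M - \frac{1}{3}\right) + 4 = \left(- \frac{1}{3} + M\right) + 4 = \frac{11}{3} + M$)
$\frac{J{\left(F \right)} H{\left(3 \right)}}{7} = \frac{\left(\frac{11}{3} + 3\right) 3}{7} = \frac{20}{3} \cdot 3 \cdot \frac{1}{7} = 20 \cdot \frac{1}{7} = \frac{20}{7}$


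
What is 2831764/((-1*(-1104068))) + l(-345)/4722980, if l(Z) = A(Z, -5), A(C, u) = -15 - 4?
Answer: 3343585939857/1303622770660 ≈ 2.5648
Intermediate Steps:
A(C, u) = -19
l(Z) = -19
2831764/((-1*(-1104068))) + l(-345)/4722980 = 2831764/((-1*(-1104068))) - 19/4722980 = 2831764/1104068 - 19*1/4722980 = 2831764*(1/1104068) - 19/4722980 = 707941/276017 - 19/4722980 = 3343585939857/1303622770660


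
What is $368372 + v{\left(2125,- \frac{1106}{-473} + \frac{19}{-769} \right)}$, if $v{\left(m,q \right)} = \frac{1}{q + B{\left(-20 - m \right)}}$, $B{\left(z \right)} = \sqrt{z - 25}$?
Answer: $\frac{106020836528265365147}{287809160908459} - \frac{132304605169 i \sqrt{2170}}{287809160908459} \approx 3.6837 \cdot 10^{5} - 0.021414 i$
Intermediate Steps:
$B{\left(z \right)} = \sqrt{-25 + z}$
$v{\left(m,q \right)} = \frac{1}{q + \sqrt{-45 - m}}$ ($v{\left(m,q \right)} = \frac{1}{q + \sqrt{-25 - \left(20 + m\right)}} = \frac{1}{q + \sqrt{-45 - m}}$)
$368372 + v{\left(2125,- \frac{1106}{-473} + \frac{19}{-769} \right)} = 368372 + \frac{1}{\left(- \frac{1106}{-473} + \frac{19}{-769}\right) + \sqrt{-45 - 2125}} = 368372 + \frac{1}{\left(\left(-1106\right) \left(- \frac{1}{473}\right) + 19 \left(- \frac{1}{769}\right)\right) + \sqrt{-45 - 2125}} = 368372 + \frac{1}{\left(\frac{1106}{473} - \frac{19}{769}\right) + \sqrt{-2170}} = 368372 + \frac{1}{\frac{841527}{363737} + i \sqrt{2170}}$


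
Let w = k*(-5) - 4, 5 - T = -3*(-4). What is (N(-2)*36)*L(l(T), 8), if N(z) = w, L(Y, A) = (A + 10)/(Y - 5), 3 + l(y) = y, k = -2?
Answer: -1296/5 ≈ -259.20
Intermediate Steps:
T = -7 (T = 5 - (-3)*(-4) = 5 - 1*12 = 5 - 12 = -7)
l(y) = -3 + y
L(Y, A) = (10 + A)/(-5 + Y)
w = 6 (w = -2*(-5) - 4 = 10 - 4 = 6)
N(z) = 6
(N(-2)*36)*L(l(T), 8) = (6*36)*((10 + 8)/(-5 + (-3 - 7))) = 216*(18/(-5 - 10)) = 216*(18/(-15)) = 216*(-1/15*18) = 216*(-6/5) = -1296/5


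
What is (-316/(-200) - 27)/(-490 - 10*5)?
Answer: 1271/27000 ≈ 0.047074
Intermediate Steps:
(-316/(-200) - 27)/(-490 - 10*5) = (-316*(-1/200) - 27)/(-490 - 50) = (79/50 - 27)/(-540) = -1271/50*(-1/540) = 1271/27000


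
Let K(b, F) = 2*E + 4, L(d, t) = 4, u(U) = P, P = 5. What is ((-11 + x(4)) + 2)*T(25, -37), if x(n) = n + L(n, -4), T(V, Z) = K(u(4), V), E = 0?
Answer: -4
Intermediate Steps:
u(U) = 5
K(b, F) = 4 (K(b, F) = 2*0 + 4 = 0 + 4 = 4)
T(V, Z) = 4
x(n) = 4 + n (x(n) = n + 4 = 4 + n)
((-11 + x(4)) + 2)*T(25, -37) = ((-11 + (4 + 4)) + 2)*4 = ((-11 + 8) + 2)*4 = (-3 + 2)*4 = -1*4 = -4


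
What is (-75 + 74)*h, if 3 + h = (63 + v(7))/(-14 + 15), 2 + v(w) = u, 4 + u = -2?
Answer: -52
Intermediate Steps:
u = -6 (u = -4 - 2 = -6)
v(w) = -8 (v(w) = -2 - 6 = -8)
h = 52 (h = -3 + (63 - 8)/(-14 + 15) = -3 + 55/1 = -3 + 55*1 = -3 + 55 = 52)
(-75 + 74)*h = (-75 + 74)*52 = -1*52 = -52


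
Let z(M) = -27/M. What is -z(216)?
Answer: ⅛ ≈ 0.12500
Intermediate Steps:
-z(216) = -(-27)/216 = -1*(-⅛) = ⅛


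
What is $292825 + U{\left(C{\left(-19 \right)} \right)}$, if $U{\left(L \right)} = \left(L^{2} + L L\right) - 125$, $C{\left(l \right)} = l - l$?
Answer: $292700$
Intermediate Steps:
$C{\left(l \right)} = 0$
$U{\left(L \right)} = -125 + 2 L^{2}$ ($U{\left(L \right)} = \left(L^{2} + L^{2}\right) - 125 = 2 L^{2} - 125 = -125 + 2 L^{2}$)
$292825 + U{\left(C{\left(-19 \right)} \right)} = 292825 - \left(125 - 2 \cdot 0^{2}\right) = 292825 + \left(-125 + 2 \cdot 0\right) = 292825 + \left(-125 + 0\right) = 292825 - 125 = 292700$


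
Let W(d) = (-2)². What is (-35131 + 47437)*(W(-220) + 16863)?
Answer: 207565302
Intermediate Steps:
W(d) = 4
(-35131 + 47437)*(W(-220) + 16863) = (-35131 + 47437)*(4 + 16863) = 12306*16867 = 207565302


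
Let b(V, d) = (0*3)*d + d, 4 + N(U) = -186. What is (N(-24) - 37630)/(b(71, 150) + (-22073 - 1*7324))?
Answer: 37820/29247 ≈ 1.2931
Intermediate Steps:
N(U) = -190 (N(U) = -4 - 186 = -190)
b(V, d) = d (b(V, d) = 0*d + d = 0 + d = d)
(N(-24) - 37630)/(b(71, 150) + (-22073 - 1*7324)) = (-190 - 37630)/(150 + (-22073 - 1*7324)) = -37820/(150 + (-22073 - 7324)) = -37820/(150 - 29397) = -37820/(-29247) = -37820*(-1/29247) = 37820/29247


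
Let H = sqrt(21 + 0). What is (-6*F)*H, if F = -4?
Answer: 24*sqrt(21) ≈ 109.98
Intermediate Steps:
H = sqrt(21) ≈ 4.5826
(-6*F)*H = (-6*(-4))*sqrt(21) = 24*sqrt(21)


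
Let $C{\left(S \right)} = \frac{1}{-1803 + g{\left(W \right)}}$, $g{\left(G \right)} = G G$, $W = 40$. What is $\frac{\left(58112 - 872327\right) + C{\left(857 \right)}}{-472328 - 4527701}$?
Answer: $\frac{165285646}{1015005887} \approx 0.16284$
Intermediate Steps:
$g{\left(G \right)} = G^{2}$
$C{\left(S \right)} = - \frac{1}{203}$ ($C{\left(S \right)} = \frac{1}{-1803 + 40^{2}} = \frac{1}{-1803 + 1600} = \frac{1}{-203} = - \frac{1}{203}$)
$\frac{\left(58112 - 872327\right) + C{\left(857 \right)}}{-472328 - 4527701} = \frac{\left(58112 - 872327\right) - \frac{1}{203}}{-472328 - 4527701} = \frac{\left(58112 - 872327\right) - \frac{1}{203}}{-5000029} = \left(-814215 - \frac{1}{203}\right) \left(- \frac{1}{5000029}\right) = \left(- \frac{165285646}{203}\right) \left(- \frac{1}{5000029}\right) = \frac{165285646}{1015005887}$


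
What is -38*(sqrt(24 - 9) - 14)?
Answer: 532 - 38*sqrt(15) ≈ 384.83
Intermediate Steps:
-38*(sqrt(24 - 9) - 14) = -38*(sqrt(15) - 14) = -38*(-14 + sqrt(15)) = 532 - 38*sqrt(15)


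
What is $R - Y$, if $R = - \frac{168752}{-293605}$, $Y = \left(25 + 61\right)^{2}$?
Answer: $- \frac{2171333828}{293605} \approx -7395.4$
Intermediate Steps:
$Y = 7396$ ($Y = 86^{2} = 7396$)
$R = \frac{168752}{293605}$ ($R = \left(-168752\right) \left(- \frac{1}{293605}\right) = \frac{168752}{293605} \approx 0.57476$)
$R - Y = \frac{168752}{293605} - 7396 = - \frac{2171333828}{293605}$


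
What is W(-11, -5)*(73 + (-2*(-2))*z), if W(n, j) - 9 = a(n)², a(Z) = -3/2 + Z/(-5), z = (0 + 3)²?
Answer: 103441/100 ≈ 1034.4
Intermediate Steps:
z = 9 (z = 3² = 9)
a(Z) = -3/2 - Z/5 (a(Z) = -3*½ + Z*(-⅕) = -3/2 - Z/5)
W(n, j) = 9 + (-3/2 - n/5)²
W(-11, -5)*(73 + (-2*(-2))*z) = (9 + (15 + 2*(-11))²/100)*(73 - 2*(-2)*9) = (9 + (15 - 22)²/100)*(73 + 4*9) = (9 + (1/100)*(-7)²)*(73 + 36) = (9 + (1/100)*49)*109 = (9 + 49/100)*109 = (949/100)*109 = 103441/100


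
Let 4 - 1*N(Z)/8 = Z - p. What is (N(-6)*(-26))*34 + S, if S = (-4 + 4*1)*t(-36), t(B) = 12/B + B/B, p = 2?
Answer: -84864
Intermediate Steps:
N(Z) = 48 - 8*Z (N(Z) = 32 - 8*(Z - 1*2) = 32 - 8*(Z - 2) = 32 - 8*(-2 + Z) = 32 + (16 - 8*Z) = 48 - 8*Z)
t(B) = 1 + 12/B (t(B) = 12/B + 1 = 1 + 12/B)
S = 0 (S = (-4 + 4*1)*((12 - 36)/(-36)) = (-4 + 4)*(-1/36*(-24)) = 0*(⅔) = 0)
(N(-6)*(-26))*34 + S = ((48 - 8*(-6))*(-26))*34 + 0 = ((48 + 48)*(-26))*34 + 0 = (96*(-26))*34 + 0 = -2496*34 + 0 = -84864 + 0 = -84864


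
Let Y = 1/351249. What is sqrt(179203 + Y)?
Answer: 2*sqrt(5527331060027613)/351249 ≈ 423.32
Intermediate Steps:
Y = 1/351249 ≈ 2.8470e-6
sqrt(179203 + Y) = sqrt(179203 + 1/351249) = sqrt(62944874548/351249) = 2*sqrt(5527331060027613)/351249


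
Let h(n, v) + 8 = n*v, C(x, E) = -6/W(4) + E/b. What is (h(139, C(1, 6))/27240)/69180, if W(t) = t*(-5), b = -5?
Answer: -1331/18844632000 ≈ -7.0630e-8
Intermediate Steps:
W(t) = -5*t
C(x, E) = 3/10 - E/5 (C(x, E) = -6/((-5*4)) + E/(-5) = -6/(-20) + E*(-1/5) = -6*(-1/20) - E/5 = 3/10 - E/5)
h(n, v) = -8 + n*v
(h(139, C(1, 6))/27240)/69180 = ((-8 + 139*(3/10 - 1/5*6))/27240)/69180 = ((-8 + 139*(3/10 - 6/5))*(1/27240))*(1/69180) = ((-8 + 139*(-9/10))*(1/27240))*(1/69180) = ((-8 - 1251/10)*(1/27240))*(1/69180) = -1331/10*1/27240*(1/69180) = -1331/272400*1/69180 = -1331/18844632000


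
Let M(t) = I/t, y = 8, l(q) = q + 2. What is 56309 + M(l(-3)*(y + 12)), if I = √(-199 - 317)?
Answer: 56309 - I*√129/10 ≈ 56309.0 - 1.1358*I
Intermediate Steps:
l(q) = 2 + q
I = 2*I*√129 (I = √(-516) = 2*I*√129 ≈ 22.716*I)
M(t) = 2*I*√129/t (M(t) = (2*I*√129)/t = 2*I*√129/t)
56309 + M(l(-3)*(y + 12)) = 56309 + 2*I*√129/(((2 - 3)*(8 + 12))) = 56309 + 2*I*√129/((-1*20)) = 56309 + 2*I*√129/(-20) = 56309 + 2*I*√129*(-1/20) = 56309 - I*√129/10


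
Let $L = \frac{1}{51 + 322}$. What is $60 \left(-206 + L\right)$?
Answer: $- \frac{4610220}{373} \approx -12360.0$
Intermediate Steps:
$L = \frac{1}{373} \approx 0.002681$
$60 \left(-206 + L\right) = 60 \left(-206 + \frac{1}{373}\right) = 60 \left(- \frac{76837}{373}\right) = - \frac{4610220}{373}$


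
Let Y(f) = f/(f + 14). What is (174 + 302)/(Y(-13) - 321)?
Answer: -238/167 ≈ -1.4251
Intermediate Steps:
Y(f) = f/(14 + f)
(174 + 302)/(Y(-13) - 321) = (174 + 302)/(-13/(14 - 13) - 321) = 476/(-13/1 - 321) = 476/(-13*1 - 321) = 476/(-13 - 321) = 476/(-334) = 476*(-1/334) = -238/167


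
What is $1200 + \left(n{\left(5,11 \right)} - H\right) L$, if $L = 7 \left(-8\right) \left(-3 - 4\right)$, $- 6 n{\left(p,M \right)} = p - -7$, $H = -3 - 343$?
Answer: $136048$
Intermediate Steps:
$H = -346$
$n{\left(p,M \right)} = - \frac{7}{6} - \frac{p}{6}$ ($n{\left(p,M \right)} = - \frac{p - -7}{6} = - \frac{p + 7}{6} = - \frac{7 + p}{6} = - \frac{7}{6} - \frac{p}{6}$)
$L = 392$ ($L = - 56 \left(-3 - 4\right) = \left(-56\right) \left(-7\right) = 392$)
$1200 + \left(n{\left(5,11 \right)} - H\right) L = 1200 + \left(\left(- \frac{7}{6} - \frac{5}{6}\right) - -346\right) 392 = 1200 + \left(\left(- \frac{7}{6} - \frac{5}{6}\right) + 346\right) 392 = 1200 + \left(-2 + 346\right) 392 = 1200 + 344 \cdot 392 = 1200 + 134848 = 136048$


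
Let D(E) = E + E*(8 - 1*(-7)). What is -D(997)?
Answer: -15952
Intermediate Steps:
D(E) = 16*E (D(E) = E + E*(8 + 7) = E + E*15 = E + 15*E = 16*E)
-D(997) = -16*997 = -1*15952 = -15952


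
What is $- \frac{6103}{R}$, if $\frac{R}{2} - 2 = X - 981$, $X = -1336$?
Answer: $\frac{6103}{4630} \approx 1.3181$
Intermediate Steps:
$R = -4630$ ($R = 4 + 2 \left(-1336 - 981\right) = 4 + 2 \left(-2317\right) = 4 - 4634 = -4630$)
$- \frac{6103}{R} = - \frac{6103}{-4630} = \left(-6103\right) \left(- \frac{1}{4630}\right) = \frac{6103}{4630}$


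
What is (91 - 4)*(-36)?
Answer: -3132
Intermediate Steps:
(91 - 4)*(-36) = 87*(-36) = -3132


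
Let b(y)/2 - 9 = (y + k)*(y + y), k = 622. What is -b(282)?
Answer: -1019730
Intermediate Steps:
b(y) = 18 + 4*y*(622 + y) (b(y) = 18 + 2*((y + 622)*(y + y)) = 18 + 2*((622 + y)*(2*y)) = 18 + 2*(2*y*(622 + y)) = 18 + 4*y*(622 + y))
-b(282) = -(18 + 4*282² + 2488*282) = -(18 + 4*79524 + 701616) = -(18 + 318096 + 701616) = -1*1019730 = -1019730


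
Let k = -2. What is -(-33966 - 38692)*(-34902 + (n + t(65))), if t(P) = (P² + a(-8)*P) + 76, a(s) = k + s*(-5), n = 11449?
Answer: -1212080756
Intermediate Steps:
a(s) = -2 - 5*s (a(s) = -2 + s*(-5) = -2 - 5*s)
t(P) = 76 + P² + 38*P (t(P) = (P² + (-2 - 5*(-8))*P) + 76 = (P² + (-2 + 40)*P) + 76 = (P² + 38*P) + 76 = 76 + P² + 38*P)
-(-33966 - 38692)*(-34902 + (n + t(65))) = -(-33966 - 38692)*(-34902 + (11449 + (76 + 65² + 38*65))) = -(-72658)*(-34902 + (11449 + (76 + 4225 + 2470))) = -(-72658)*(-34902 + (11449 + 6771)) = -(-72658)*(-34902 + 18220) = -(-72658)*(-16682) = -1*1212080756 = -1212080756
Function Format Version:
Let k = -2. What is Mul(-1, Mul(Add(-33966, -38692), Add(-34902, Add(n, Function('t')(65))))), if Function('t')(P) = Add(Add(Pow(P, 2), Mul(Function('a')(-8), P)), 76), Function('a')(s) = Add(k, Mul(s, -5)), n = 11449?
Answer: -1212080756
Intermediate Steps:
Function('a')(s) = Add(-2, Mul(-5, s)) (Function('a')(s) = Add(-2, Mul(s, -5)) = Add(-2, Mul(-5, s)))
Function('t')(P) = Add(76, Pow(P, 2), Mul(38, P)) (Function('t')(P) = Add(Add(Pow(P, 2), Mul(Add(-2, Mul(-5, -8)), P)), 76) = Add(Add(Pow(P, 2), Mul(Add(-2, 40), P)), 76) = Add(Add(Pow(P, 2), Mul(38, P)), 76) = Add(76, Pow(P, 2), Mul(38, P)))
Mul(-1, Mul(Add(-33966, -38692), Add(-34902, Add(n, Function('t')(65))))) = Mul(-1, Mul(Add(-33966, -38692), Add(-34902, Add(11449, Add(76, Pow(65, 2), Mul(38, 65)))))) = Mul(-1, Mul(-72658, Add(-34902, Add(11449, Add(76, 4225, 2470))))) = Mul(-1, Mul(-72658, Add(-34902, Add(11449, 6771)))) = Mul(-1, Mul(-72658, Add(-34902, 18220))) = Mul(-1, Mul(-72658, -16682)) = Mul(-1, 1212080756) = -1212080756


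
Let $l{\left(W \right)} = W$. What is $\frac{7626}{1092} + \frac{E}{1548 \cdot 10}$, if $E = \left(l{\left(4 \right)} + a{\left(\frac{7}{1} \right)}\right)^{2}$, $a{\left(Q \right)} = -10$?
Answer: $\frac{136678}{19565} \approx 6.9858$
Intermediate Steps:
$E = 36$ ($E = \left(4 - 10\right)^{2} = \left(-6\right)^{2} = 36$)
$\frac{7626}{1092} + \frac{E}{1548 \cdot 10} = \frac{7626}{1092} + \frac{36}{1548 \cdot 10} = 7626 \cdot \frac{1}{1092} + \frac{36}{15480} = \frac{1271}{182} + 36 \cdot \frac{1}{15480} = \frac{1271}{182} + \frac{1}{430} = \frac{136678}{19565}$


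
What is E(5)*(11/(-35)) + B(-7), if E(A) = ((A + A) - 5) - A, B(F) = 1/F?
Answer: -1/7 ≈ -0.14286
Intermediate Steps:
E(A) = -5 + A (E(A) = (2*A - 5) - A = (-5 + 2*A) - A = -5 + A)
E(5)*(11/(-35)) + B(-7) = (-5 + 5)*(11/(-35)) + 1/(-7) = 0*(11*(-1/35)) - 1/7 = 0*(-11/35) - 1/7 = 0 - 1/7 = -1/7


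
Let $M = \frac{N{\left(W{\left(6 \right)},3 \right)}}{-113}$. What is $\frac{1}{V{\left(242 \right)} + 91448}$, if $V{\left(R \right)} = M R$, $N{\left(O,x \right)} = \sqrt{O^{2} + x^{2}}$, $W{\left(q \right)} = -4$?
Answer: $\frac{113}{10332414} \approx 1.0936 \cdot 10^{-5}$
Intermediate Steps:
$M = - \frac{5}{113}$ ($M = \frac{\sqrt{\left(-4\right)^{2} + 3^{2}}}{-113} = \sqrt{16 + 9} \left(- \frac{1}{113}\right) = \sqrt{25} \left(- \frac{1}{113}\right) = 5 \left(- \frac{1}{113}\right) = - \frac{5}{113} \approx -0.044248$)
$V{\left(R \right)} = - \frac{5 R}{113}$
$\frac{1}{V{\left(242 \right)} + 91448} = \frac{1}{\left(- \frac{5}{113}\right) 242 + 91448} = \frac{1}{- \frac{1210}{113} + 91448} = \frac{1}{\frac{10332414}{113}} = \frac{113}{10332414}$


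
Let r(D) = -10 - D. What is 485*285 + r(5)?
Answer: 138210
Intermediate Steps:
485*285 + r(5) = 485*285 + (-10 - 1*5) = 138225 + (-10 - 5) = 138225 - 15 = 138210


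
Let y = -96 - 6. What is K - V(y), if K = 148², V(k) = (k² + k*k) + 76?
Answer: 1020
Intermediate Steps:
y = -102
V(k) = 76 + 2*k² (V(k) = (k² + k²) + 76 = 2*k² + 76 = 76 + 2*k²)
K = 21904
K - V(y) = 21904 - (76 + 2*(-102)²) = 21904 - (76 + 2*10404) = 21904 - (76 + 20808) = 21904 - 1*20884 = 21904 - 20884 = 1020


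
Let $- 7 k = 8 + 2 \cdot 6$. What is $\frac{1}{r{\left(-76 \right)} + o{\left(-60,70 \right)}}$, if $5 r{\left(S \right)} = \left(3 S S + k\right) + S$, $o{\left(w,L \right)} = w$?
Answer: $\frac{35}{118644} \approx 0.000295$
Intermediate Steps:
$k = - \frac{20}{7}$ ($k = - \frac{8 + 2 \cdot 6}{7} = - \frac{8 + 12}{7} = \left(- \frac{1}{7}\right) 20 = - \frac{20}{7} \approx -2.8571$)
$r{\left(S \right)} = - \frac{4}{7} + \frac{S}{5} + \frac{3 S^{2}}{5}$ ($r{\left(S \right)} = \frac{\left(3 S S - \frac{20}{7}\right) + S}{5} = \frac{\left(3 S^{2} - \frac{20}{7}\right) + S}{5} = \frac{\left(- \frac{20}{7} + 3 S^{2}\right) + S}{5} = \frac{- \frac{20}{7} + S + 3 S^{2}}{5} = - \frac{4}{7} + \frac{S}{5} + \frac{3 S^{2}}{5}$)
$\frac{1}{r{\left(-76 \right)} + o{\left(-60,70 \right)}} = \frac{1}{\left(- \frac{4}{7} + \frac{1}{5} \left(-76\right) + \frac{3 \left(-76\right)^{2}}{5}\right) - 60} = \frac{1}{\left(- \frac{4}{7} - \frac{76}{5} + \frac{3}{5} \cdot 5776\right) - 60} = \frac{1}{\left(- \frac{4}{7} - \frac{76}{5} + \frac{17328}{5}\right) - 60} = \frac{1}{\frac{120744}{35} - 60} = \frac{1}{\frac{118644}{35}} = \frac{35}{118644}$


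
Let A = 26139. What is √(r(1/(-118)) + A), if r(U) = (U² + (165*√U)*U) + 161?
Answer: √(366201201 - 165*I*√118)/118 ≈ 162.17 - 0.00039687*I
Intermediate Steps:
r(U) = 161 + U² + 165*U^(3/2) (r(U) = (U² + 165*U^(3/2)) + 161 = 161 + U² + 165*U^(3/2))
√(r(1/(-118)) + A) = √((161 + (1/(-118))² + 165*(1/(-118))^(3/2)) + 26139) = √((161 + (-1/118)² + 165*(-1/118)^(3/2)) + 26139) = √((161 + 1/13924 + 165*(-I*√118/13924)) + 26139) = √((161 + 1/13924 - 165*I*√118/13924) + 26139) = √((2241765/13924 - 165*I*√118/13924) + 26139) = √(366201201/13924 - 165*I*√118/13924)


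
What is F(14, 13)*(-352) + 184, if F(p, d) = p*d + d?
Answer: -68456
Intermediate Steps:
F(p, d) = d + d*p (F(p, d) = d*p + d = d + d*p)
F(14, 13)*(-352) + 184 = (13*(1 + 14))*(-352) + 184 = (13*15)*(-352) + 184 = 195*(-352) + 184 = -68640 + 184 = -68456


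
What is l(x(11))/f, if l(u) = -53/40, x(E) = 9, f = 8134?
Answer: -53/325360 ≈ -0.00016290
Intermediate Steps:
l(u) = -53/40 (l(u) = -53*1/40 = -53/40)
l(x(11))/f = -53/40/8134 = -53/40*1/8134 = -53/325360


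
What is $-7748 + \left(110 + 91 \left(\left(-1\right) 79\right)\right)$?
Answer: $-14827$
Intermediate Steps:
$-7748 + \left(110 + 91 \left(\left(-1\right) 79\right)\right) = -7748 + \left(110 + 91 \left(-79\right)\right) = -7748 + \left(110 - 7189\right) = -7748 - 7079 = -14827$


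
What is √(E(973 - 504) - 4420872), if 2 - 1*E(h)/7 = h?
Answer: I*√4424141 ≈ 2103.4*I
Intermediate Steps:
E(h) = 14 - 7*h
√(E(973 - 504) - 4420872) = √((14 - 7*(973 - 504)) - 4420872) = √((14 - 7*469) - 4420872) = √((14 - 3283) - 4420872) = √(-3269 - 4420872) = √(-4424141) = I*√4424141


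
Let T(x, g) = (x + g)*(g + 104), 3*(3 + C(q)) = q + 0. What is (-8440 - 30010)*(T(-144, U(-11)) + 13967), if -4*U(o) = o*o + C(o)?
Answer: -2633690425/72 ≈ -3.6579e+7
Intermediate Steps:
C(q) = -3 + q/3 (C(q) = -3 + (q + 0)/3 = -3 + q/3)
U(o) = 3/4 - o**2/4 - o/12 (U(o) = -(o*o + (-3 + o/3))/4 = -(o**2 + (-3 + o/3))/4 = -(-3 + o**2 + o/3)/4 = 3/4 - o**2/4 - o/12)
T(x, g) = (104 + g)*(g + x) (T(x, g) = (g + x)*(104 + g) = (104 + g)*(g + x))
(-8440 - 30010)*(T(-144, U(-11)) + 13967) = (-8440 - 30010)*(((3/4 - 1/4*(-11)**2 - 1/12*(-11))**2 + 104*(3/4 - 1/4*(-11)**2 - 1/12*(-11)) + 104*(-144) + (3/4 - 1/4*(-11)**2 - 1/12*(-11))*(-144)) + 13967) = -38450*(((3/4 - 1/4*121 + 11/12)**2 + 104*(3/4 - 1/4*121 + 11/12) - 14976 + (3/4 - 1/4*121 + 11/12)*(-144)) + 13967) = -38450*(((3/4 - 121/4 + 11/12)**2 + 104*(3/4 - 121/4 + 11/12) - 14976 + (3/4 - 121/4 + 11/12)*(-144)) + 13967) = -38450*(((-343/12)**2 + 104*(-343/12) - 14976 - 343/12*(-144)) + 13967) = -38450*((117649/144 - 8918/3 - 14976 + 4116) + 13967) = -38450*(-1874255/144 + 13967) = -38450*136993/144 = -2633690425/72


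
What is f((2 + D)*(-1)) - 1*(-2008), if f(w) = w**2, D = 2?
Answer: 2024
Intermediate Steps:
f((2 + D)*(-1)) - 1*(-2008) = ((2 + 2)*(-1))**2 - 1*(-2008) = (4*(-1))**2 + 2008 = (-4)**2 + 2008 = 16 + 2008 = 2024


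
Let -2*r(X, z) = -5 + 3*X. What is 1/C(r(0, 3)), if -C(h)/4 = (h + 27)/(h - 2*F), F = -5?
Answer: -25/236 ≈ -0.10593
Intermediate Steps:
r(X, z) = 5/2 - 3*X/2 (r(X, z) = -(-5 + 3*X)/2 = 5/2 - 3*X/2)
C(h) = -4*(27 + h)/(10 + h) (C(h) = -4*(h + 27)/(h - 2*(-5)) = -4*(27 + h)/(h + 10) = -4*(27 + h)/(10 + h))
1/C(r(0, 3)) = 1/(4*(-27 - (5/2 - 3/2*0))/(10 + (5/2 - 3/2*0))) = 1/(4*(-27 - (5/2 + 0))/(10 + (5/2 + 0))) = 1/(4*(-27 - 1*5/2)/(10 + 5/2)) = 1/(4*(-27 - 5/2)/(25/2)) = 1/(4*(2/25)*(-59/2)) = 1/(-236/25) = -25/236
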